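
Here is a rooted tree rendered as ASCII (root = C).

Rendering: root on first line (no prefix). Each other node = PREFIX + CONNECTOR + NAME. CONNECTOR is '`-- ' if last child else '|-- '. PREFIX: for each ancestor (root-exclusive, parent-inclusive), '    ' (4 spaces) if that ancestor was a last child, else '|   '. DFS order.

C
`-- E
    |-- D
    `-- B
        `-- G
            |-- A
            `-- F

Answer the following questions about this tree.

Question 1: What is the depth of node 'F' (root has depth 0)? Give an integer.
Answer: 4

Derivation:
Path from root to F: C -> E -> B -> G -> F
Depth = number of edges = 4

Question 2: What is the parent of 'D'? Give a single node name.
Scan adjacency: D appears as child of E

Answer: E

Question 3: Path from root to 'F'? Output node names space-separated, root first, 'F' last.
Walk down from root: C -> E -> B -> G -> F

Answer: C E B G F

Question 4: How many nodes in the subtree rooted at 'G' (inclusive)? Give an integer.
Answer: 3

Derivation:
Subtree rooted at G contains: A, F, G
Count = 3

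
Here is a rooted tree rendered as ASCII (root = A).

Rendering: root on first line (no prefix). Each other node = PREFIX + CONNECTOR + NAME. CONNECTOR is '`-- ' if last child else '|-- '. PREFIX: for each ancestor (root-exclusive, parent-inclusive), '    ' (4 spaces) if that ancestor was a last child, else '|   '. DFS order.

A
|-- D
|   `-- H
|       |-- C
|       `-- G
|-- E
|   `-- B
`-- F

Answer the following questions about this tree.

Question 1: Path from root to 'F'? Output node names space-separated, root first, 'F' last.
Walk down from root: A -> F

Answer: A F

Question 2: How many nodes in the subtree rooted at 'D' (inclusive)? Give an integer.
Subtree rooted at D contains: C, D, G, H
Count = 4

Answer: 4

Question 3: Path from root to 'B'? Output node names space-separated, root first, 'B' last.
Answer: A E B

Derivation:
Walk down from root: A -> E -> B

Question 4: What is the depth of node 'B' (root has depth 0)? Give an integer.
Answer: 2

Derivation:
Path from root to B: A -> E -> B
Depth = number of edges = 2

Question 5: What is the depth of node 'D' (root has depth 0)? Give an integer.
Path from root to D: A -> D
Depth = number of edges = 1

Answer: 1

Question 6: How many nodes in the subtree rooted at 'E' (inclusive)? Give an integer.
Answer: 2

Derivation:
Subtree rooted at E contains: B, E
Count = 2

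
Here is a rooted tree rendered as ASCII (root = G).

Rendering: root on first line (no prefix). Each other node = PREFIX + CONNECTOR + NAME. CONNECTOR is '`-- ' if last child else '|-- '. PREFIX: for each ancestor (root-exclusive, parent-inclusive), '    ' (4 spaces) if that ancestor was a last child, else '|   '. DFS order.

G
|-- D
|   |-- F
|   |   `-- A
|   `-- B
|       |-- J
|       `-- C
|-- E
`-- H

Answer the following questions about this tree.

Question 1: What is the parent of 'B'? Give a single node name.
Answer: D

Derivation:
Scan adjacency: B appears as child of D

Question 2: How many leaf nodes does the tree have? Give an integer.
Answer: 5

Derivation:
Leaves (nodes with no children): A, C, E, H, J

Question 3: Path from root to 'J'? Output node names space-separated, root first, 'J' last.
Answer: G D B J

Derivation:
Walk down from root: G -> D -> B -> J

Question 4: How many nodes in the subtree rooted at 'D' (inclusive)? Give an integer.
Answer: 6

Derivation:
Subtree rooted at D contains: A, B, C, D, F, J
Count = 6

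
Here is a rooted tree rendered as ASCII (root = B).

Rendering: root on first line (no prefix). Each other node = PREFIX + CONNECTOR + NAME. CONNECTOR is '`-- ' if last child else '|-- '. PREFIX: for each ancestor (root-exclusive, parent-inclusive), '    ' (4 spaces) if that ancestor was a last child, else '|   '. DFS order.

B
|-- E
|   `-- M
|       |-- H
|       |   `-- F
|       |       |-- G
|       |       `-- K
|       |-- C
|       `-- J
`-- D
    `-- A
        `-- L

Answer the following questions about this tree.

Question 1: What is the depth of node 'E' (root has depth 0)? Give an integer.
Answer: 1

Derivation:
Path from root to E: B -> E
Depth = number of edges = 1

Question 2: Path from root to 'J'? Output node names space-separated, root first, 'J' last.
Answer: B E M J

Derivation:
Walk down from root: B -> E -> M -> J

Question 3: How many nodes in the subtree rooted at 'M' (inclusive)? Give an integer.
Answer: 7

Derivation:
Subtree rooted at M contains: C, F, G, H, J, K, M
Count = 7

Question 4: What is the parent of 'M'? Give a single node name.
Answer: E

Derivation:
Scan adjacency: M appears as child of E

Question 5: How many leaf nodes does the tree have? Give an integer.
Leaves (nodes with no children): C, G, J, K, L

Answer: 5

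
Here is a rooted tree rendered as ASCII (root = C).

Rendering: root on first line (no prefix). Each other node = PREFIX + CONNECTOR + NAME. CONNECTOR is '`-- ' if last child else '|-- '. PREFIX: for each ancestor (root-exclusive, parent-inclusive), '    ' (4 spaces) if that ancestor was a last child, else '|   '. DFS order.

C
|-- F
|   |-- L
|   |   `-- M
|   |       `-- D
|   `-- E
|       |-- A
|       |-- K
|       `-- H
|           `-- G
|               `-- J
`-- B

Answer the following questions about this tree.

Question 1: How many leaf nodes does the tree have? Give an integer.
Answer: 5

Derivation:
Leaves (nodes with no children): A, B, D, J, K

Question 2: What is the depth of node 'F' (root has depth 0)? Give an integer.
Answer: 1

Derivation:
Path from root to F: C -> F
Depth = number of edges = 1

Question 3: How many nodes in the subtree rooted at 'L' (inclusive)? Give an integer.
Subtree rooted at L contains: D, L, M
Count = 3

Answer: 3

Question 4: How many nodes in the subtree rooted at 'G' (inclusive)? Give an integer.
Answer: 2

Derivation:
Subtree rooted at G contains: G, J
Count = 2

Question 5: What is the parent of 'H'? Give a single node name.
Answer: E

Derivation:
Scan adjacency: H appears as child of E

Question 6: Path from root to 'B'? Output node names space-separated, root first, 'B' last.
Answer: C B

Derivation:
Walk down from root: C -> B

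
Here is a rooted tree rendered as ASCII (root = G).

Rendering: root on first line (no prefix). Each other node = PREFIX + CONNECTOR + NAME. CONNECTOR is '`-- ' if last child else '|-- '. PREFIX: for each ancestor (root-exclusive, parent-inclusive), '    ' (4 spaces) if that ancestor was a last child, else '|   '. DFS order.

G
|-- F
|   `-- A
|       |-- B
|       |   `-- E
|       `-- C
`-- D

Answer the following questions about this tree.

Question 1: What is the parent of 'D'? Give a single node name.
Answer: G

Derivation:
Scan adjacency: D appears as child of G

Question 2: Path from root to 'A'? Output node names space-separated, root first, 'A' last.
Answer: G F A

Derivation:
Walk down from root: G -> F -> A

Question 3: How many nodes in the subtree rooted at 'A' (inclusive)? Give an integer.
Subtree rooted at A contains: A, B, C, E
Count = 4

Answer: 4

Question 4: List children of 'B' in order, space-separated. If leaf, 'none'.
Node B's children (from adjacency): E

Answer: E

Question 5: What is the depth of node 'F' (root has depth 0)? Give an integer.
Path from root to F: G -> F
Depth = number of edges = 1

Answer: 1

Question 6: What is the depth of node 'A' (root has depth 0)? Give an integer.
Path from root to A: G -> F -> A
Depth = number of edges = 2

Answer: 2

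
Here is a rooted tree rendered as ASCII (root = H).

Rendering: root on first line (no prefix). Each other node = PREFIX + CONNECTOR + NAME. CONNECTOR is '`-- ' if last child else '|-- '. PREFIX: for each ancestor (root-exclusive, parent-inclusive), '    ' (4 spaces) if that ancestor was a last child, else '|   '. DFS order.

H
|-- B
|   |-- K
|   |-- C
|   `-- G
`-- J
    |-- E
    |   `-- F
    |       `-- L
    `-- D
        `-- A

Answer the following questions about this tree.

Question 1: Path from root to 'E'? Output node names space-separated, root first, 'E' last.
Answer: H J E

Derivation:
Walk down from root: H -> J -> E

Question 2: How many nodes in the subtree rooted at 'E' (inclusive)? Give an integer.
Answer: 3

Derivation:
Subtree rooted at E contains: E, F, L
Count = 3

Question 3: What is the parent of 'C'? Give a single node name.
Answer: B

Derivation:
Scan adjacency: C appears as child of B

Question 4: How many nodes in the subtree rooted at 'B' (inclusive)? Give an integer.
Answer: 4

Derivation:
Subtree rooted at B contains: B, C, G, K
Count = 4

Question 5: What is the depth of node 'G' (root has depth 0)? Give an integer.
Path from root to G: H -> B -> G
Depth = number of edges = 2

Answer: 2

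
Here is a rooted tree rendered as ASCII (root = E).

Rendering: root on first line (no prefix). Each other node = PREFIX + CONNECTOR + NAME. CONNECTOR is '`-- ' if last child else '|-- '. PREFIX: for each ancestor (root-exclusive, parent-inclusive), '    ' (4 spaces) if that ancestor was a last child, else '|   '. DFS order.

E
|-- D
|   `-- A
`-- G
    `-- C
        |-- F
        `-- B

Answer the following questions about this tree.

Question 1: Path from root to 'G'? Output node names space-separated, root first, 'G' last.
Walk down from root: E -> G

Answer: E G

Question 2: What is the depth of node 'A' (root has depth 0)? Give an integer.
Answer: 2

Derivation:
Path from root to A: E -> D -> A
Depth = number of edges = 2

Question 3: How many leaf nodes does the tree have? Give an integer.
Leaves (nodes with no children): A, B, F

Answer: 3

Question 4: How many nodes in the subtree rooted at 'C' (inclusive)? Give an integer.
Answer: 3

Derivation:
Subtree rooted at C contains: B, C, F
Count = 3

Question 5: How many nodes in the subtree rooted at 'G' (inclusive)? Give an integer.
Subtree rooted at G contains: B, C, F, G
Count = 4

Answer: 4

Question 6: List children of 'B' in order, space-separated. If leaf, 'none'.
Answer: none

Derivation:
Node B's children (from adjacency): (leaf)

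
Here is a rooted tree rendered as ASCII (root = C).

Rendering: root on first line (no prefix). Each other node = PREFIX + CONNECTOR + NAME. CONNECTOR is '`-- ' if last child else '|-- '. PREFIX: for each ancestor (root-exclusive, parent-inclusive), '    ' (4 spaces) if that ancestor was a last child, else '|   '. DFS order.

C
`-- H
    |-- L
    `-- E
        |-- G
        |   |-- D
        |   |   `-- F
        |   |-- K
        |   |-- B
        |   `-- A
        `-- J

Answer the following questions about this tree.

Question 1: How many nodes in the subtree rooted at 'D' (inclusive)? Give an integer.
Subtree rooted at D contains: D, F
Count = 2

Answer: 2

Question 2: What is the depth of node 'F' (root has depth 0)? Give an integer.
Answer: 5

Derivation:
Path from root to F: C -> H -> E -> G -> D -> F
Depth = number of edges = 5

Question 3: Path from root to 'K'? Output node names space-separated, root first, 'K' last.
Answer: C H E G K

Derivation:
Walk down from root: C -> H -> E -> G -> K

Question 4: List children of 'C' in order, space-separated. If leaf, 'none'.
Node C's children (from adjacency): H

Answer: H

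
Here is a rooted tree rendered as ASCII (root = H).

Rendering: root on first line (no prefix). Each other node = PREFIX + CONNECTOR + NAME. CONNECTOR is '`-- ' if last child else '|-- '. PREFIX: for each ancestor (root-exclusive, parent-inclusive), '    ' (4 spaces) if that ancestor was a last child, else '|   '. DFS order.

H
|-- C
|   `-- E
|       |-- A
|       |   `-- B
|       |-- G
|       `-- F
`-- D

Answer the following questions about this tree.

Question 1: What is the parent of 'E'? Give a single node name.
Answer: C

Derivation:
Scan adjacency: E appears as child of C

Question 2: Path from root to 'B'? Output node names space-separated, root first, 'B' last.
Answer: H C E A B

Derivation:
Walk down from root: H -> C -> E -> A -> B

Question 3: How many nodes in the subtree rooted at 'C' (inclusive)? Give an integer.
Answer: 6

Derivation:
Subtree rooted at C contains: A, B, C, E, F, G
Count = 6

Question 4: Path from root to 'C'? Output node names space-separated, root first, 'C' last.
Walk down from root: H -> C

Answer: H C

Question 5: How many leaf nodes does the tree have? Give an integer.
Answer: 4

Derivation:
Leaves (nodes with no children): B, D, F, G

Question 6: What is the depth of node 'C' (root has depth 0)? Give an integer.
Path from root to C: H -> C
Depth = number of edges = 1

Answer: 1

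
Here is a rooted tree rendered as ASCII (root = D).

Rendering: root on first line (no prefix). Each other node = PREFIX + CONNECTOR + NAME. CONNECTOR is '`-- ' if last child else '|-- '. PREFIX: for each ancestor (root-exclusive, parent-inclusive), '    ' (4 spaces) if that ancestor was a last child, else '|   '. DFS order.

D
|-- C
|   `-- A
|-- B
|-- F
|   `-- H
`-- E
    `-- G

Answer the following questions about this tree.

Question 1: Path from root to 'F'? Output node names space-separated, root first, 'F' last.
Answer: D F

Derivation:
Walk down from root: D -> F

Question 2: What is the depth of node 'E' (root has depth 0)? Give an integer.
Path from root to E: D -> E
Depth = number of edges = 1

Answer: 1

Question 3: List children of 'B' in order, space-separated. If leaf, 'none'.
Answer: none

Derivation:
Node B's children (from adjacency): (leaf)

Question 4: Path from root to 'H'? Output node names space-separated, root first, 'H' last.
Answer: D F H

Derivation:
Walk down from root: D -> F -> H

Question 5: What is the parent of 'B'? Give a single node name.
Scan adjacency: B appears as child of D

Answer: D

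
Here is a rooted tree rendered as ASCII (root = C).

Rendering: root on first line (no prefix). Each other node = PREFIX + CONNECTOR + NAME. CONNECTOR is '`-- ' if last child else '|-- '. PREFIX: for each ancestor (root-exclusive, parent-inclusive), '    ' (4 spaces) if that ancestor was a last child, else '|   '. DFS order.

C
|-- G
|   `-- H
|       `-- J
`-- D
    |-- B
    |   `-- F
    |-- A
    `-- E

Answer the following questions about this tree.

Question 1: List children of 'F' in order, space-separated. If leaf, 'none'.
Answer: none

Derivation:
Node F's children (from adjacency): (leaf)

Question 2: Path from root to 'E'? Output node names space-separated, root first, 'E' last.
Answer: C D E

Derivation:
Walk down from root: C -> D -> E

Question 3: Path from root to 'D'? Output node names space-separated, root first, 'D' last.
Walk down from root: C -> D

Answer: C D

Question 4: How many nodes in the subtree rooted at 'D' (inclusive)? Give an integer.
Answer: 5

Derivation:
Subtree rooted at D contains: A, B, D, E, F
Count = 5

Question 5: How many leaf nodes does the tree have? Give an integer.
Answer: 4

Derivation:
Leaves (nodes with no children): A, E, F, J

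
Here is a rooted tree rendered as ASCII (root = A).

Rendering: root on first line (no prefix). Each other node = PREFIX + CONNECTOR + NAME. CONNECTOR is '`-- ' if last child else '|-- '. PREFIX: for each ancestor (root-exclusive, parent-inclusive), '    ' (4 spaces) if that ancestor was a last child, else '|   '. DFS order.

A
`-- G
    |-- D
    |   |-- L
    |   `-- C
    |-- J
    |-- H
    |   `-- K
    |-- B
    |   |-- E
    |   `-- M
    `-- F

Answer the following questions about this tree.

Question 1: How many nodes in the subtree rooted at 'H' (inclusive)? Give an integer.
Subtree rooted at H contains: H, K
Count = 2

Answer: 2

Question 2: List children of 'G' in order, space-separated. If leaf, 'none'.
Node G's children (from adjacency): D, J, H, B, F

Answer: D J H B F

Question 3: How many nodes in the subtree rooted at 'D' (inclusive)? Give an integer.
Subtree rooted at D contains: C, D, L
Count = 3

Answer: 3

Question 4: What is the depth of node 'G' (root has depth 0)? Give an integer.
Answer: 1

Derivation:
Path from root to G: A -> G
Depth = number of edges = 1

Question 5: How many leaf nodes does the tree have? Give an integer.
Answer: 7

Derivation:
Leaves (nodes with no children): C, E, F, J, K, L, M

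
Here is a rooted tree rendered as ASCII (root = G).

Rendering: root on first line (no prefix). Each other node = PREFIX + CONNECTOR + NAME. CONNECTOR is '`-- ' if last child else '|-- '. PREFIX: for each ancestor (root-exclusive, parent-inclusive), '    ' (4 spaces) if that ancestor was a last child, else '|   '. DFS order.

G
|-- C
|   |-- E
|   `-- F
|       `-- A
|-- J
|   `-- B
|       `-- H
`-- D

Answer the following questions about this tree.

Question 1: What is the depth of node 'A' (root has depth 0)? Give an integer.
Answer: 3

Derivation:
Path from root to A: G -> C -> F -> A
Depth = number of edges = 3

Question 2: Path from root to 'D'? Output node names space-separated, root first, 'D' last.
Walk down from root: G -> D

Answer: G D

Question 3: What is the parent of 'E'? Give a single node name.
Scan adjacency: E appears as child of C

Answer: C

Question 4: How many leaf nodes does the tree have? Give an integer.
Leaves (nodes with no children): A, D, E, H

Answer: 4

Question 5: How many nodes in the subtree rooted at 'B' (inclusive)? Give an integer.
Answer: 2

Derivation:
Subtree rooted at B contains: B, H
Count = 2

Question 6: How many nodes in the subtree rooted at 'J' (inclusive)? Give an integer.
Answer: 3

Derivation:
Subtree rooted at J contains: B, H, J
Count = 3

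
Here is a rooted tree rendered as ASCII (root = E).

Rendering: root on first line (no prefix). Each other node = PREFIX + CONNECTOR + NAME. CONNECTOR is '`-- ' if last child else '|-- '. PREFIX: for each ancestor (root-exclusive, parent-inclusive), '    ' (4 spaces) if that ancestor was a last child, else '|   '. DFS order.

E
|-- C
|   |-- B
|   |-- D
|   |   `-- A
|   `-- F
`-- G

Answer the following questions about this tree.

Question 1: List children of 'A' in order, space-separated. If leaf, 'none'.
Node A's children (from adjacency): (leaf)

Answer: none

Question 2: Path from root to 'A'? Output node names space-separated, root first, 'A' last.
Walk down from root: E -> C -> D -> A

Answer: E C D A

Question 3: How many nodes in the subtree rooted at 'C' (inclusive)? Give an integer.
Answer: 5

Derivation:
Subtree rooted at C contains: A, B, C, D, F
Count = 5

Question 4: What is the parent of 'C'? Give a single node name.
Scan adjacency: C appears as child of E

Answer: E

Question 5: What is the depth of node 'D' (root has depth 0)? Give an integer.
Answer: 2

Derivation:
Path from root to D: E -> C -> D
Depth = number of edges = 2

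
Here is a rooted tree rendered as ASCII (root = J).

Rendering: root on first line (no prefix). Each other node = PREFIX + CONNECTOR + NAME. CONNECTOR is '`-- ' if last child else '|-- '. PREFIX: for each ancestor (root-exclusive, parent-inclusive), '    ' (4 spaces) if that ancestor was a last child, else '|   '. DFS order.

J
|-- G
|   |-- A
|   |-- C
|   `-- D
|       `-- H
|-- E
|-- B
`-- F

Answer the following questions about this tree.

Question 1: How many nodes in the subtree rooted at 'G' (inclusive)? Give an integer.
Subtree rooted at G contains: A, C, D, G, H
Count = 5

Answer: 5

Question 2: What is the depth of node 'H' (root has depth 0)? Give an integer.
Answer: 3

Derivation:
Path from root to H: J -> G -> D -> H
Depth = number of edges = 3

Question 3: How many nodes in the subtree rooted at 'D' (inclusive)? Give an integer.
Answer: 2

Derivation:
Subtree rooted at D contains: D, H
Count = 2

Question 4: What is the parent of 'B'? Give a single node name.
Scan adjacency: B appears as child of J

Answer: J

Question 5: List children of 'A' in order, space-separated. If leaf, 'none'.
Answer: none

Derivation:
Node A's children (from adjacency): (leaf)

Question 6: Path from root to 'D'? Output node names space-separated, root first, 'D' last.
Answer: J G D

Derivation:
Walk down from root: J -> G -> D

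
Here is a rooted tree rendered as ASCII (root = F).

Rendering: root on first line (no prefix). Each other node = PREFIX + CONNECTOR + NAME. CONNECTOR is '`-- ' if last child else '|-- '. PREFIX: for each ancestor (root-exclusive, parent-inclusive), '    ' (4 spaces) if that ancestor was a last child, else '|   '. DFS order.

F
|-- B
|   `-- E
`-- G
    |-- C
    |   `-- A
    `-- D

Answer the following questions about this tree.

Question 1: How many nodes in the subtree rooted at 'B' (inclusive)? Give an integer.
Subtree rooted at B contains: B, E
Count = 2

Answer: 2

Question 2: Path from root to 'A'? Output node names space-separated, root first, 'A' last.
Walk down from root: F -> G -> C -> A

Answer: F G C A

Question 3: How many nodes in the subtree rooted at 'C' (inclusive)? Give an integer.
Answer: 2

Derivation:
Subtree rooted at C contains: A, C
Count = 2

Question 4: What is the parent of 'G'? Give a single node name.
Answer: F

Derivation:
Scan adjacency: G appears as child of F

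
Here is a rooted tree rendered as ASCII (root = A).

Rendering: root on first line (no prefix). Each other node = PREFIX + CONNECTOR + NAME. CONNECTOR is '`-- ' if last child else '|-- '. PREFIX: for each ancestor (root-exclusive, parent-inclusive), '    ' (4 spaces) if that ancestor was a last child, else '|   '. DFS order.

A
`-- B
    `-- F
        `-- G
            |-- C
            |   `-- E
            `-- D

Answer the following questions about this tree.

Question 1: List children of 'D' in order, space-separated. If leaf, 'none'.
Answer: none

Derivation:
Node D's children (from adjacency): (leaf)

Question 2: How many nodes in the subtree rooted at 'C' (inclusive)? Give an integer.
Answer: 2

Derivation:
Subtree rooted at C contains: C, E
Count = 2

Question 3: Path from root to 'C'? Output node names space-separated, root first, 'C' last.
Walk down from root: A -> B -> F -> G -> C

Answer: A B F G C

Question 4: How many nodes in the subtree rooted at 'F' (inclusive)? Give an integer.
Answer: 5

Derivation:
Subtree rooted at F contains: C, D, E, F, G
Count = 5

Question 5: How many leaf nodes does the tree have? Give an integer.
Answer: 2

Derivation:
Leaves (nodes with no children): D, E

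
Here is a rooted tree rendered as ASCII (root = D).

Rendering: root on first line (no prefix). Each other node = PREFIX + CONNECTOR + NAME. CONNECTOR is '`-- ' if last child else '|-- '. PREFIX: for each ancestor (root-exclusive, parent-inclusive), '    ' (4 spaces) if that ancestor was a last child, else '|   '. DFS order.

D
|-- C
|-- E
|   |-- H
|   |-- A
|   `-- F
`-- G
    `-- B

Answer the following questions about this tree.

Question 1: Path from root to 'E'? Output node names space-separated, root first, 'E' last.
Walk down from root: D -> E

Answer: D E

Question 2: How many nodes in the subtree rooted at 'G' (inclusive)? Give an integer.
Answer: 2

Derivation:
Subtree rooted at G contains: B, G
Count = 2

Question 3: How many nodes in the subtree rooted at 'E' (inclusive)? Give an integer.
Subtree rooted at E contains: A, E, F, H
Count = 4

Answer: 4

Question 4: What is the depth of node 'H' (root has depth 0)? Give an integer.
Path from root to H: D -> E -> H
Depth = number of edges = 2

Answer: 2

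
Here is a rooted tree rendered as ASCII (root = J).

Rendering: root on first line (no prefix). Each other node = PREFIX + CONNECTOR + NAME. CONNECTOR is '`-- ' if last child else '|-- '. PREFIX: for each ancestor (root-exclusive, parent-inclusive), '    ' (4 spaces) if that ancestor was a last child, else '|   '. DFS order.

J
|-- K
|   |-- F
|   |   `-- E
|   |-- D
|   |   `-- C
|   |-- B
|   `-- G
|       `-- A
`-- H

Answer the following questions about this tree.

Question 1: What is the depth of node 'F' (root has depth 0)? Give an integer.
Path from root to F: J -> K -> F
Depth = number of edges = 2

Answer: 2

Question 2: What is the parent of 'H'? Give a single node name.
Answer: J

Derivation:
Scan adjacency: H appears as child of J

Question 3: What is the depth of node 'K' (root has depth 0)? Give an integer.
Answer: 1

Derivation:
Path from root to K: J -> K
Depth = number of edges = 1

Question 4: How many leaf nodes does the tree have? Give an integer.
Answer: 5

Derivation:
Leaves (nodes with no children): A, B, C, E, H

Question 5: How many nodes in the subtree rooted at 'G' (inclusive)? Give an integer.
Answer: 2

Derivation:
Subtree rooted at G contains: A, G
Count = 2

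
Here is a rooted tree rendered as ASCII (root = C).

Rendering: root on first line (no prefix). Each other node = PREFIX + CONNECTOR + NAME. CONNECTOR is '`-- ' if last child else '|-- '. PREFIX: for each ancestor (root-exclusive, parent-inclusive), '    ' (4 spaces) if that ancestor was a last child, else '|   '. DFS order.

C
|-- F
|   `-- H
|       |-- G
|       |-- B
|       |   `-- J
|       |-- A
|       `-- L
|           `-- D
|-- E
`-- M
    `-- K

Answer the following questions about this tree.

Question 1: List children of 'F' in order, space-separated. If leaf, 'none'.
Answer: H

Derivation:
Node F's children (from adjacency): H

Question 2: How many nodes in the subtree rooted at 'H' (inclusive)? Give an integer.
Subtree rooted at H contains: A, B, D, G, H, J, L
Count = 7

Answer: 7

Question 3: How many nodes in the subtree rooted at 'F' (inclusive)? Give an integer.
Answer: 8

Derivation:
Subtree rooted at F contains: A, B, D, F, G, H, J, L
Count = 8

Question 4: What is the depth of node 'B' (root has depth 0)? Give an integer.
Path from root to B: C -> F -> H -> B
Depth = number of edges = 3

Answer: 3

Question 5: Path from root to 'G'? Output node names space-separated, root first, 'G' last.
Answer: C F H G

Derivation:
Walk down from root: C -> F -> H -> G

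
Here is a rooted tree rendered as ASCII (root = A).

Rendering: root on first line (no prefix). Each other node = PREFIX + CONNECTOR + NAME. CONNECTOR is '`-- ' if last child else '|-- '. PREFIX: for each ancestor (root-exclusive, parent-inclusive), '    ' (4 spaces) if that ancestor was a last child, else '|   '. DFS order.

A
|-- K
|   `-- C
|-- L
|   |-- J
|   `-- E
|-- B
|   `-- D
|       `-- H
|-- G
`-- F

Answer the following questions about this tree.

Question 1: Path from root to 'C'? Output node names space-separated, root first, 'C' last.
Walk down from root: A -> K -> C

Answer: A K C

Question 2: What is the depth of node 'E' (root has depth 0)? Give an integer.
Answer: 2

Derivation:
Path from root to E: A -> L -> E
Depth = number of edges = 2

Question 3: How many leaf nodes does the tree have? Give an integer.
Leaves (nodes with no children): C, E, F, G, H, J

Answer: 6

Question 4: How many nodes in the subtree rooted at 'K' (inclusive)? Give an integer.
Answer: 2

Derivation:
Subtree rooted at K contains: C, K
Count = 2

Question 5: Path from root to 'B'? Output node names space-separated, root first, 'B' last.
Answer: A B

Derivation:
Walk down from root: A -> B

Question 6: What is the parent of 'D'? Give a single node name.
Answer: B

Derivation:
Scan adjacency: D appears as child of B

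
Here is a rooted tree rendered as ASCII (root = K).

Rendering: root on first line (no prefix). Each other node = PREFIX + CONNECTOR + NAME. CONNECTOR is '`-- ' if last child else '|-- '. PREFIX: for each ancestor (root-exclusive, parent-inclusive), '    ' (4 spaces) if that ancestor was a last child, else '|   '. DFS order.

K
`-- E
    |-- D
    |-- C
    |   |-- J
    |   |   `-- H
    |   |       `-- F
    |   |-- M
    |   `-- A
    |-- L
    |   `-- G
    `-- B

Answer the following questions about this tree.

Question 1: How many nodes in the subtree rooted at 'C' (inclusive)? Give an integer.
Subtree rooted at C contains: A, C, F, H, J, M
Count = 6

Answer: 6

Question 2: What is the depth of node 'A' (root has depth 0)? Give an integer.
Answer: 3

Derivation:
Path from root to A: K -> E -> C -> A
Depth = number of edges = 3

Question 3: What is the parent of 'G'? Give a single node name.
Answer: L

Derivation:
Scan adjacency: G appears as child of L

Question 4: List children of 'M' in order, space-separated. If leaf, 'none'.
Node M's children (from adjacency): (leaf)

Answer: none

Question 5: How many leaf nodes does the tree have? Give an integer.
Leaves (nodes with no children): A, B, D, F, G, M

Answer: 6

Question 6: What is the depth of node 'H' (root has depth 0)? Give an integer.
Path from root to H: K -> E -> C -> J -> H
Depth = number of edges = 4

Answer: 4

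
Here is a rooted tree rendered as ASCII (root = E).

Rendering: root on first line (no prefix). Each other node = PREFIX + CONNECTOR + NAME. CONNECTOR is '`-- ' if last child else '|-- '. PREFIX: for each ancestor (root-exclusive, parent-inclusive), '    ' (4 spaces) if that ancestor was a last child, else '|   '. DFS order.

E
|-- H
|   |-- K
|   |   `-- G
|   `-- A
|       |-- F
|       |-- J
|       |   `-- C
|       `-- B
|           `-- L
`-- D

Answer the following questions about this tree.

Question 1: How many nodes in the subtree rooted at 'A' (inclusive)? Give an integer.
Subtree rooted at A contains: A, B, C, F, J, L
Count = 6

Answer: 6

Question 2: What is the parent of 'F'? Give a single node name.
Answer: A

Derivation:
Scan adjacency: F appears as child of A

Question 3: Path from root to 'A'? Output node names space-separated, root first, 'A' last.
Walk down from root: E -> H -> A

Answer: E H A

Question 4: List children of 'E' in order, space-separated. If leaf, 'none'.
Node E's children (from adjacency): H, D

Answer: H D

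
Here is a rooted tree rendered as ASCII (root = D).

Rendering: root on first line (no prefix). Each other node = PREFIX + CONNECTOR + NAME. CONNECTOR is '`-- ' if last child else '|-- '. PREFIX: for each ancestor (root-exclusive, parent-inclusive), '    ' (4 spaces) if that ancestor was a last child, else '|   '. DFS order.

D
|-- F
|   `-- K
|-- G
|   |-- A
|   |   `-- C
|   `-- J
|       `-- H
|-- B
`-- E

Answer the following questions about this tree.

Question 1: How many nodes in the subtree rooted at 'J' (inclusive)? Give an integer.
Answer: 2

Derivation:
Subtree rooted at J contains: H, J
Count = 2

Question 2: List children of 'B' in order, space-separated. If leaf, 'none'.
Node B's children (from adjacency): (leaf)

Answer: none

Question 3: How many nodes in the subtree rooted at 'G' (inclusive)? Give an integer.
Subtree rooted at G contains: A, C, G, H, J
Count = 5

Answer: 5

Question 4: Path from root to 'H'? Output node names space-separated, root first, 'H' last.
Walk down from root: D -> G -> J -> H

Answer: D G J H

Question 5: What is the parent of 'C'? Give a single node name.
Answer: A

Derivation:
Scan adjacency: C appears as child of A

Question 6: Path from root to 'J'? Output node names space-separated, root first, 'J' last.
Answer: D G J

Derivation:
Walk down from root: D -> G -> J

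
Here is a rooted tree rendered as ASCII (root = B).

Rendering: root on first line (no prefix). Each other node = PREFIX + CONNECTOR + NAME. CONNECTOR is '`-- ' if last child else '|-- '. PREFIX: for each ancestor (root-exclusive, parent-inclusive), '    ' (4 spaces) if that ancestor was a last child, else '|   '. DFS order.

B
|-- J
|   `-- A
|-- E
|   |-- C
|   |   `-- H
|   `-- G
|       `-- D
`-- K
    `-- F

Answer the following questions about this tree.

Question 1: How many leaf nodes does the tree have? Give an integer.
Leaves (nodes with no children): A, D, F, H

Answer: 4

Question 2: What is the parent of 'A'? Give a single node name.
Answer: J

Derivation:
Scan adjacency: A appears as child of J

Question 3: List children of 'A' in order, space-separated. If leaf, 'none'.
Answer: none

Derivation:
Node A's children (from adjacency): (leaf)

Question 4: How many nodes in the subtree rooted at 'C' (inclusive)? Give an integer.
Answer: 2

Derivation:
Subtree rooted at C contains: C, H
Count = 2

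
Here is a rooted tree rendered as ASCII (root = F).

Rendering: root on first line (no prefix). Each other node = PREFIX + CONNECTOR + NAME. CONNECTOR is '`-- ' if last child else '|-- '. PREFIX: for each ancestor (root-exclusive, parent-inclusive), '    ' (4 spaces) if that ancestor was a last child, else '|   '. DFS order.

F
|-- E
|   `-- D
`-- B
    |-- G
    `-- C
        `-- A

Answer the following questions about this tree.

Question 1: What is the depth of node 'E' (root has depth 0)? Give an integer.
Answer: 1

Derivation:
Path from root to E: F -> E
Depth = number of edges = 1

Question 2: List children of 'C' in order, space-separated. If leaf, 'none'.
Answer: A

Derivation:
Node C's children (from adjacency): A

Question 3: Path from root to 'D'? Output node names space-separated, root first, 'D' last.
Answer: F E D

Derivation:
Walk down from root: F -> E -> D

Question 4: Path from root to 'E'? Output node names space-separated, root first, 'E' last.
Answer: F E

Derivation:
Walk down from root: F -> E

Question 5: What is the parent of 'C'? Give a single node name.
Scan adjacency: C appears as child of B

Answer: B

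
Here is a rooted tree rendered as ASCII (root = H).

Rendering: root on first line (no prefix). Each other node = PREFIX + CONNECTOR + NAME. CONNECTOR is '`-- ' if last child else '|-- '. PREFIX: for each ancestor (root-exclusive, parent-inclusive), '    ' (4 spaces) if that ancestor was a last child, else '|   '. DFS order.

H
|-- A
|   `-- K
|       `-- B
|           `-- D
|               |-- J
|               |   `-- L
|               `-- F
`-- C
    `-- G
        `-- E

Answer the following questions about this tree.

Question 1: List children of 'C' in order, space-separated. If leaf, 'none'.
Node C's children (from adjacency): G

Answer: G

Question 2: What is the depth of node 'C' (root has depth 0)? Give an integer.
Answer: 1

Derivation:
Path from root to C: H -> C
Depth = number of edges = 1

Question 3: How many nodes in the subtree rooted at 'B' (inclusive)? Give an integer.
Subtree rooted at B contains: B, D, F, J, L
Count = 5

Answer: 5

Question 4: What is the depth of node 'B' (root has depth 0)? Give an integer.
Answer: 3

Derivation:
Path from root to B: H -> A -> K -> B
Depth = number of edges = 3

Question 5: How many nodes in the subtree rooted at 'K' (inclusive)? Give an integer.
Answer: 6

Derivation:
Subtree rooted at K contains: B, D, F, J, K, L
Count = 6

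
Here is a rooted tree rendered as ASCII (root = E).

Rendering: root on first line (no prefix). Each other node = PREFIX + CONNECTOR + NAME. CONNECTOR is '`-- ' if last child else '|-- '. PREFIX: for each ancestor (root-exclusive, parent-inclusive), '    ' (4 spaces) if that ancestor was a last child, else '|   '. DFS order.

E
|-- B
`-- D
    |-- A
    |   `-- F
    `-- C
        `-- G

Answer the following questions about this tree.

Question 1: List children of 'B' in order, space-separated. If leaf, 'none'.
Answer: none

Derivation:
Node B's children (from adjacency): (leaf)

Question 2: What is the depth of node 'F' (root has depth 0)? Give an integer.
Answer: 3

Derivation:
Path from root to F: E -> D -> A -> F
Depth = number of edges = 3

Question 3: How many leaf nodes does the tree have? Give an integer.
Leaves (nodes with no children): B, F, G

Answer: 3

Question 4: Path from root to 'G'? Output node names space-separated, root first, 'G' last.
Answer: E D C G

Derivation:
Walk down from root: E -> D -> C -> G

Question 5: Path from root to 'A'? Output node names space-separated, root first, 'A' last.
Answer: E D A

Derivation:
Walk down from root: E -> D -> A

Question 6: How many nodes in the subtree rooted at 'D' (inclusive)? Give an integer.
Subtree rooted at D contains: A, C, D, F, G
Count = 5

Answer: 5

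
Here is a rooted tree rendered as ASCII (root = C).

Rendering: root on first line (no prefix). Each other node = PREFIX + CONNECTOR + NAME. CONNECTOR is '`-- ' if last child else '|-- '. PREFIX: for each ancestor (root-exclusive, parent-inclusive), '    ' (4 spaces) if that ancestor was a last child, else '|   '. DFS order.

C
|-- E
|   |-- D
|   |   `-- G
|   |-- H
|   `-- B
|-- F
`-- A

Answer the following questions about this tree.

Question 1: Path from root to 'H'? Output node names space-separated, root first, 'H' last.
Answer: C E H

Derivation:
Walk down from root: C -> E -> H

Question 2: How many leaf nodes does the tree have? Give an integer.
Answer: 5

Derivation:
Leaves (nodes with no children): A, B, F, G, H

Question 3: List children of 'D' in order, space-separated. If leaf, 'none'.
Answer: G

Derivation:
Node D's children (from adjacency): G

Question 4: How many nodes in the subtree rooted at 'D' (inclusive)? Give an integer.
Subtree rooted at D contains: D, G
Count = 2

Answer: 2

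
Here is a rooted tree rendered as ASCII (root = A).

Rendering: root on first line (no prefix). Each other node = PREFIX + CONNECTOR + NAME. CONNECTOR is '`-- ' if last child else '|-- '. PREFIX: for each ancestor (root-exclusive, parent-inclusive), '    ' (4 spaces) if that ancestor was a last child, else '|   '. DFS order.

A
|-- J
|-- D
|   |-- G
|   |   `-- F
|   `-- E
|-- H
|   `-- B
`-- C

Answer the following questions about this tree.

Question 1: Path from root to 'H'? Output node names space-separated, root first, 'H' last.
Walk down from root: A -> H

Answer: A H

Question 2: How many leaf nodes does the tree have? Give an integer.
Answer: 5

Derivation:
Leaves (nodes with no children): B, C, E, F, J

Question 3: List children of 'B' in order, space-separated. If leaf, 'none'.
Answer: none

Derivation:
Node B's children (from adjacency): (leaf)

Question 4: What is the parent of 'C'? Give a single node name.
Scan adjacency: C appears as child of A

Answer: A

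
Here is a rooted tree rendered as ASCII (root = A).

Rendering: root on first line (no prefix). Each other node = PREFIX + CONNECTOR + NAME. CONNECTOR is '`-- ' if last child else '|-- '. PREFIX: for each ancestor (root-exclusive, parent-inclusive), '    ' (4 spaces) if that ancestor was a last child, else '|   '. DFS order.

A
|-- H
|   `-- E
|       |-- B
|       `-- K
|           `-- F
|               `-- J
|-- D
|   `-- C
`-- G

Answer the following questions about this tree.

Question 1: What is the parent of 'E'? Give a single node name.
Scan adjacency: E appears as child of H

Answer: H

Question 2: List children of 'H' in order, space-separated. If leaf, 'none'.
Answer: E

Derivation:
Node H's children (from adjacency): E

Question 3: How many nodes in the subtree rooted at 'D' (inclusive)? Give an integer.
Answer: 2

Derivation:
Subtree rooted at D contains: C, D
Count = 2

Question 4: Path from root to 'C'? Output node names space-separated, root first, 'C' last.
Answer: A D C

Derivation:
Walk down from root: A -> D -> C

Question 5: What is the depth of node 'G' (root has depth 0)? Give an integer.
Answer: 1

Derivation:
Path from root to G: A -> G
Depth = number of edges = 1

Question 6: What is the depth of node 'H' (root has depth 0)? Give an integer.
Answer: 1

Derivation:
Path from root to H: A -> H
Depth = number of edges = 1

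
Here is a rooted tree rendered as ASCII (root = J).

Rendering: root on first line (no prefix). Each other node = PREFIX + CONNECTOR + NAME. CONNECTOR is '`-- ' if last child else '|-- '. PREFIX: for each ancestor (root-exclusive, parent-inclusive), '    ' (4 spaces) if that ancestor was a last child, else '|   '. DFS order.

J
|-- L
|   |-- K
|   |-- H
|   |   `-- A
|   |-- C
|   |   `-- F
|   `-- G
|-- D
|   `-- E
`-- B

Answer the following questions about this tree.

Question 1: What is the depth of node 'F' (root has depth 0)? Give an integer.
Answer: 3

Derivation:
Path from root to F: J -> L -> C -> F
Depth = number of edges = 3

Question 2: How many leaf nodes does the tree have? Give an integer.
Answer: 6

Derivation:
Leaves (nodes with no children): A, B, E, F, G, K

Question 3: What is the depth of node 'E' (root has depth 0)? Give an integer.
Answer: 2

Derivation:
Path from root to E: J -> D -> E
Depth = number of edges = 2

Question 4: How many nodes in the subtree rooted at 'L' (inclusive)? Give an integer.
Answer: 7

Derivation:
Subtree rooted at L contains: A, C, F, G, H, K, L
Count = 7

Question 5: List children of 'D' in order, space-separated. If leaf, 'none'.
Node D's children (from adjacency): E

Answer: E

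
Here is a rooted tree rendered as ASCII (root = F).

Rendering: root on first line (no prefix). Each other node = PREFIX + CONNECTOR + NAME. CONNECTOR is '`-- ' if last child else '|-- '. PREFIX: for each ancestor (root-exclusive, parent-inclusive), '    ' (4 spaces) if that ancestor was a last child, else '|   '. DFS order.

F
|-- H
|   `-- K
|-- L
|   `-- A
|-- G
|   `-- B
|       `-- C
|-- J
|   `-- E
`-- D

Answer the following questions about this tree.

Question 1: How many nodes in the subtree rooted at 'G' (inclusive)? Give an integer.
Subtree rooted at G contains: B, C, G
Count = 3

Answer: 3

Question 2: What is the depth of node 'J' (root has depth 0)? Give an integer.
Path from root to J: F -> J
Depth = number of edges = 1

Answer: 1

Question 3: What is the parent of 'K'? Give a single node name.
Scan adjacency: K appears as child of H

Answer: H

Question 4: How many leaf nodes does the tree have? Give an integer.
Leaves (nodes with no children): A, C, D, E, K

Answer: 5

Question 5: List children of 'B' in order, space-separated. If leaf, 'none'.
Answer: C

Derivation:
Node B's children (from adjacency): C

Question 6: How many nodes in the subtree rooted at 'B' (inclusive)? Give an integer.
Answer: 2

Derivation:
Subtree rooted at B contains: B, C
Count = 2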